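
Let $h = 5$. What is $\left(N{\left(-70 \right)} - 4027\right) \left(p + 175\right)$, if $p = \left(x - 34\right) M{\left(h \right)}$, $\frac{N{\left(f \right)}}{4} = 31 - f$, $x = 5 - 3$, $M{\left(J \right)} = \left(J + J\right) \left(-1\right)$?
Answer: $-1793385$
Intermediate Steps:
$M{\left(J \right)} = - 2 J$ ($M{\left(J \right)} = 2 J \left(-1\right) = - 2 J$)
$x = 2$
$N{\left(f \right)} = 124 - 4 f$ ($N{\left(f \right)} = 4 \left(31 - f\right) = 124 - 4 f$)
$p = 320$ ($p = \left(2 - 34\right) \left(\left(-2\right) 5\right) = \left(-32\right) \left(-10\right) = 320$)
$\left(N{\left(-70 \right)} - 4027\right) \left(p + 175\right) = \left(\left(124 - -280\right) - 4027\right) \left(320 + 175\right) = \left(\left(124 + 280\right) - 4027\right) 495 = \left(404 - 4027\right) 495 = \left(-3623\right) 495 = -1793385$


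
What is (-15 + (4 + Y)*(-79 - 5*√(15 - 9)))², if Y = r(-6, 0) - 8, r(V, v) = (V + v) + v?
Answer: 615625 + 77500*√6 ≈ 8.0546e+5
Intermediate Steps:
r(V, v) = V + 2*v
Y = -14 (Y = (-6 + 2*0) - 8 = (-6 + 0) - 8 = -6 - 8 = -14)
(-15 + (4 + Y)*(-79 - 5*√(15 - 9)))² = (-15 + (4 - 14)*(-79 - 5*√(15 - 9)))² = (-15 - 10*(-79 - 5*√6))² = (-15 + (790 + 50*√6))² = (775 + 50*√6)²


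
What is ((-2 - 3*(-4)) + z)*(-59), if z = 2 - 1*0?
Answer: -708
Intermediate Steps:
z = 2 (z = 2 + 0 = 2)
((-2 - 3*(-4)) + z)*(-59) = ((-2 - 3*(-4)) + 2)*(-59) = ((-2 + 12) + 2)*(-59) = (10 + 2)*(-59) = 12*(-59) = -708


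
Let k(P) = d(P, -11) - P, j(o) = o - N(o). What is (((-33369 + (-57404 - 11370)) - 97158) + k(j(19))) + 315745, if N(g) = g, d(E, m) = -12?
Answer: 116432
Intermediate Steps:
j(o) = 0 (j(o) = o - o = 0)
k(P) = -12 - P
(((-33369 + (-57404 - 11370)) - 97158) + k(j(19))) + 315745 = (((-33369 + (-57404 - 11370)) - 97158) + (-12 - 1*0)) + 315745 = (((-33369 - 68774) - 97158) + (-12 + 0)) + 315745 = ((-102143 - 97158) - 12) + 315745 = (-199301 - 12) + 315745 = -199313 + 315745 = 116432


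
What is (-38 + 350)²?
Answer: 97344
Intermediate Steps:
(-38 + 350)² = 312² = 97344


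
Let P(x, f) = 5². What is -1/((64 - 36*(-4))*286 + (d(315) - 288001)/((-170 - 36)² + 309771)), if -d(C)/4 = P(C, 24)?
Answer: -352207/20951801915 ≈ -1.6810e-5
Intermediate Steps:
P(x, f) = 25
d(C) = -100 (d(C) = -4*25 = -100)
-1/((64 - 36*(-4))*286 + (d(315) - 288001)/((-170 - 36)² + 309771)) = -1/((64 - 36*(-4))*286 + (-100 - 288001)/((-170 - 36)² + 309771)) = -1/((64 + 144)*286 - 288101/((-206)² + 309771)) = -1/(208*286 - 288101/(42436 + 309771)) = -1/(59488 - 288101/352207) = -1/20951801915/352207 = -1*352207/20951801915 = -352207/20951801915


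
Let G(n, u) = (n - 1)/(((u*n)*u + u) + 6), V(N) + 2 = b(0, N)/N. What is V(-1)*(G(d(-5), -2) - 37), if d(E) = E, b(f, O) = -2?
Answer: 0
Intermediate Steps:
V(N) = -2 - 2/N
G(n, u) = (-1 + n)/(6 + u + n*u**2) (G(n, u) = (-1 + n)/(((n*u)*u + u) + 6) = (-1 + n)/((n*u**2 + u) + 6) = (-1 + n)/((u + n*u**2) + 6) = (-1 + n)/(6 + u + n*u**2))
V(-1)*(G(d(-5), -2) - 37) = (-2 - 2/(-1))*((-1 - 5)/(6 - 2 - 5*(-2)**2) - 37) = (-2 - 2*(-1))*(-6/(6 - 2 - 5*4) - 37) = (-2 + 2)*(-6/(6 - 2 - 20) - 37) = 0*(-6/(-16) - 37) = 0*(-1/16*(-6) - 37) = 0*(3/8 - 37) = 0*(-293/8) = 0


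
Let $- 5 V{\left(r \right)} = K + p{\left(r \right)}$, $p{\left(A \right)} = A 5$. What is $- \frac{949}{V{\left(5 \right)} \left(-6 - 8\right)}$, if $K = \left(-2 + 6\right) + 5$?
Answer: $- \frac{4745}{476} \approx -9.9685$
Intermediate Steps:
$p{\left(A \right)} = 5 A$
$K = 9$ ($K = 4 + 5 = 9$)
$V{\left(r \right)} = - \frac{9}{5} - r$ ($V{\left(r \right)} = - \frac{9 + 5 r}{5} = - \frac{9}{5} - r$)
$- \frac{949}{V{\left(5 \right)} \left(-6 - 8\right)} = - \frac{949}{\left(- \frac{9}{5} - 5\right) \left(-6 - 8\right)} = - \frac{949}{\left(- \frac{9}{5} - 5\right) \left(-14\right)} = - \frac{949}{\left(- \frac{34}{5}\right) \left(-14\right)} = - \frac{949}{\frac{476}{5}} = \left(-949\right) \frac{5}{476} = - \frac{4745}{476}$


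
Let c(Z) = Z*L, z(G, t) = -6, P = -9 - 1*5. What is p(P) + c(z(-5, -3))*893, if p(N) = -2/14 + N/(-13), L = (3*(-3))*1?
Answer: 4388287/91 ≈ 48223.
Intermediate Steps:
P = -14 (P = -9 - 5 = -14)
L = -9 (L = -9*1 = -9)
c(Z) = -9*Z (c(Z) = Z*(-9) = -9*Z)
p(N) = -1/7 - N/13 (p(N) = -2*1/14 + N*(-1/13) = -1/7 - N/13)
p(P) + c(z(-5, -3))*893 = (-1/7 - 1/13*(-14)) - 9*(-6)*893 = (-1/7 + 14/13) + 54*893 = 85/91 + 48222 = 4388287/91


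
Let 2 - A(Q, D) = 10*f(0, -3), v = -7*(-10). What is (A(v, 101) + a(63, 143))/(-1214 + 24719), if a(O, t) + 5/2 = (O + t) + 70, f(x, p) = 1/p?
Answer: 1673/141030 ≈ 0.011863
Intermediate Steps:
v = 70
a(O, t) = 135/2 + O + t (a(O, t) = -5/2 + ((O + t) + 70) = -5/2 + (70 + O + t) = 135/2 + O + t)
A(Q, D) = 16/3 (A(Q, D) = 2 - 10/(-3) = 2 - 10*(-1)/3 = 2 - 1*(-10/3) = 2 + 10/3 = 16/3)
(A(v, 101) + a(63, 143))/(-1214 + 24719) = (16/3 + (135/2 + 63 + 143))/(-1214 + 24719) = (16/3 + 547/2)/23505 = (1673/6)*(1/23505) = 1673/141030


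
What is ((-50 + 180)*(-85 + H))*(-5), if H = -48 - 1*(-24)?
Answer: 70850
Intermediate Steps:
H = -24 (H = -48 + 24 = -24)
((-50 + 180)*(-85 + H))*(-5) = ((-50 + 180)*(-85 - 24))*(-5) = (130*(-109))*(-5) = -14170*(-5) = 70850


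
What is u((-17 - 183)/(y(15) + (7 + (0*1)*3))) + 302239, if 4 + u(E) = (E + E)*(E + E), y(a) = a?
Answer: 36610435/121 ≈ 3.0257e+5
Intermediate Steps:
u(E) = -4 + 4*E² (u(E) = -4 + (E + E)*(E + E) = -4 + (2*E)*(2*E) = -4 + 4*E²)
u((-17 - 183)/(y(15) + (7 + (0*1)*3))) + 302239 = (-4 + 4*((-17 - 183)/(15 + (7 + (0*1)*3)))²) + 302239 = (-4 + 4*(-200/(15 + (7 + 0*3)))²) + 302239 = (-4 + 4*(-200/(15 + (7 + 0)))²) + 302239 = (-4 + 4*(-200/(15 + 7))²) + 302239 = (-4 + 4*(-200/22)²) + 302239 = (-4 + 4*(-200*1/22)²) + 302239 = (-4 + 4*(-100/11)²) + 302239 = (-4 + 4*(10000/121)) + 302239 = (-4 + 40000/121) + 302239 = 39516/121 + 302239 = 36610435/121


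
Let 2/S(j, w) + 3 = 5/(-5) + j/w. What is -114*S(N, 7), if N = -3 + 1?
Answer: 266/5 ≈ 53.200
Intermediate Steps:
N = -2
S(j, w) = 2/(-4 + j/w) (S(j, w) = 2/(-3 + (5/(-5) + j/w)) = 2/(-3 + (5*(-1/5) + j/w)) = 2/(-3 + (-1 + j/w)) = 2/(-4 + j/w))
-114*S(N, 7) = -228*7/(-2 - 4*7) = -228*7/(-2 - 28) = -228*7/(-30) = -228*7*(-1)/30 = -114*(-7/15) = 266/5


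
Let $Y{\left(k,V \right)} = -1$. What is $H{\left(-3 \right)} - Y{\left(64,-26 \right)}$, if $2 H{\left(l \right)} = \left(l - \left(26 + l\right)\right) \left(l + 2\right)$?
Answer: $14$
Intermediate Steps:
$H{\left(l \right)} = -26 - 13 l$ ($H{\left(l \right)} = \frac{\left(l - \left(26 + l\right)\right) \left(l + 2\right)}{2} = \frac{\left(-26\right) \left(2 + l\right)}{2} = \frac{-52 - 26 l}{2} = -26 - 13 l$)
$H{\left(-3 \right)} - Y{\left(64,-26 \right)} = \left(-26 - -39\right) - -1 = \left(-26 + 39\right) + 1 = 13 + 1 = 14$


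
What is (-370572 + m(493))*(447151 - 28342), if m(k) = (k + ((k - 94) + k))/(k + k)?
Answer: -153025524255063/986 ≈ -1.5520e+11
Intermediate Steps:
m(k) = (-94 + 3*k)/(2*k) (m(k) = (k + ((-94 + k) + k))/((2*k)) = (k + (-94 + 2*k))*(1/(2*k)) = (-94 + 3*k)*(1/(2*k)) = (-94 + 3*k)/(2*k))
(-370572 + m(493))*(447151 - 28342) = (-370572 + (3/2 - 47/493))*(447151 - 28342) = (-370572 + (3/2 - 47*1/493))*418809 = (-370572 + (3/2 - 47/493))*418809 = (-370572 + 1385/986)*418809 = -365382607/986*418809 = -153025524255063/986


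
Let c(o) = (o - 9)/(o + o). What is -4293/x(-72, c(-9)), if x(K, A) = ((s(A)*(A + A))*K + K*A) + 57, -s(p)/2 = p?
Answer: -1431/91 ≈ -15.725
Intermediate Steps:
s(p) = -2*p
c(o) = (-9 + o)/(2*o) (c(o) = (-9 + o)/((2*o)) = (-9 + o)*(1/(2*o)) = (-9 + o)/(2*o))
x(K, A) = 57 + A*K - 4*K*A² (x(K, A) = (((-2*A)*(A + A))*K + K*A) + 57 = (((-2*A)*(2*A))*K + A*K) + 57 = ((-4*A²)*K + A*K) + 57 = (-4*K*A² + A*K) + 57 = (A*K - 4*K*A²) + 57 = 57 + A*K - 4*K*A²)
-4293/x(-72, c(-9)) = -4293/(57 + ((½)*(-9 - 9)/(-9))*(-72) - 4*(-72)*((½)*(-9 - 9)/(-9))²) = -4293/(57 + ((½)*(-⅑)*(-18))*(-72) - 4*(-72)*((½)*(-⅑)*(-18))²) = -4293/(57 + 1*(-72) - 4*(-72)*1²) = -4293/(57 - 72 - 4*(-72)*1) = -4293/(57 - 72 + 288) = -4293/273 = -4293*1/273 = -1431/91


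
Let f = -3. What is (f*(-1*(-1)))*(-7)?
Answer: 21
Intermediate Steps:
(f*(-1*(-1)))*(-7) = -(-3)*(-1)*(-7) = -3*1*(-7) = -3*(-7) = 21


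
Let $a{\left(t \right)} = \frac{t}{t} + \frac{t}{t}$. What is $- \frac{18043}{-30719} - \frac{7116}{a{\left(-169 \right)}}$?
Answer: $- \frac{109280159}{30719} \approx -3557.4$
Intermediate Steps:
$a{\left(t \right)} = 2$ ($a{\left(t \right)} = 1 + 1 = 2$)
$- \frac{18043}{-30719} - \frac{7116}{a{\left(-169 \right)}} = - \frac{18043}{-30719} - \frac{7116}{2} = \left(-18043\right) \left(- \frac{1}{30719}\right) - 3558 = \frac{18043}{30719} - 3558 = - \frac{109280159}{30719}$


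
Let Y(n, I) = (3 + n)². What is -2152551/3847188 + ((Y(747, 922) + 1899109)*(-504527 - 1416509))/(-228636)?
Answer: 1516061176067773273/73300472964 ≈ 2.0683e+7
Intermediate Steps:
-2152551/3847188 + ((Y(747, 922) + 1899109)*(-504527 - 1416509))/(-228636) = -2152551/3847188 + (((3 + 747)² + 1899109)*(-504527 - 1416509))/(-228636) = -2152551*1/3847188 + ((750² + 1899109)*(-1921036))*(-1/228636) = -717517/1282396 + ((562500 + 1899109)*(-1921036))*(-1/228636) = -717517/1282396 + (2461609*(-1921036))*(-1/228636) = -717517/1282396 - 4728839506924*(-1/228636) = -717517/1282396 + 1182209876731/57159 = 1516061176067773273/73300472964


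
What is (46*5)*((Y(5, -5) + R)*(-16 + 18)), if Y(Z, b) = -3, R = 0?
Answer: -1380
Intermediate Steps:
(46*5)*((Y(5, -5) + R)*(-16 + 18)) = (46*5)*((-3 + 0)*(-16 + 18)) = 230*(-3*2) = 230*(-6) = -1380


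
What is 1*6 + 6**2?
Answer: 42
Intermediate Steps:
1*6 + 6**2 = 6 + 36 = 42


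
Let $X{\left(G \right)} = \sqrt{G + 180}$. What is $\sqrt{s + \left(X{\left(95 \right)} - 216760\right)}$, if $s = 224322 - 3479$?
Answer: $\sqrt{4083 + 5 \sqrt{11}} \approx 64.028$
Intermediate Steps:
$X{\left(G \right)} = \sqrt{180 + G}$
$s = 220843$
$\sqrt{s + \left(X{\left(95 \right)} - 216760\right)} = \sqrt{220843 + \left(\sqrt{180 + 95} - 216760\right)} = \sqrt{220843 - \left(216760 - \sqrt{275}\right)} = \sqrt{220843 - \left(216760 - 5 \sqrt{11}\right)} = \sqrt{4083 + 5 \sqrt{11}}$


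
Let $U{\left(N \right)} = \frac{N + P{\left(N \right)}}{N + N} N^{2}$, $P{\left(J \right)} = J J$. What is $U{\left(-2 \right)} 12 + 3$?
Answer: $-21$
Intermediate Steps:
$P{\left(J \right)} = J^{2}$
$U{\left(N \right)} = \frac{N \left(N + N^{2}\right)}{2}$ ($U{\left(N \right)} = \frac{N + N^{2}}{N + N} N^{2} = \frac{N + N^{2}}{2 N} N^{2} = \frac{N \left(N + N^{2}\right)}{2}$)
$U{\left(-2 \right)} 12 + 3 = \frac{\left(-2\right)^{2} \left(1 - 2\right)}{2} \cdot 12 + 3 = \frac{1}{2} \cdot 4 \left(-1\right) 12 + 3 = \left(-2\right) 12 + 3 = -24 + 3 = -21$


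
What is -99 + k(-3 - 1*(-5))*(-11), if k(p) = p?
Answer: -121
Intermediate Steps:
-99 + k(-3 - 1*(-5))*(-11) = -99 + (-3 - 1*(-5))*(-11) = -99 + (-3 + 5)*(-11) = -99 + 2*(-11) = -99 - 22 = -121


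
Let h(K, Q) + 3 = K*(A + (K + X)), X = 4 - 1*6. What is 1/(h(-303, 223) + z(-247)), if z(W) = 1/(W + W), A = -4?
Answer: 494/46250255 ≈ 1.0681e-5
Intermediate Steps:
X = -2 (X = 4 - 6 = -2)
z(W) = 1/(2*W)
h(K, Q) = -3 + K*(-6 + K) (h(K, Q) = -3 + K*(-4 + (K - 2)) = -3 + K*(-4 + (-2 + K)) = -3 + K*(-6 + K))
1/(h(-303, 223) + z(-247)) = 1/((-3 + (-303)**2 - 6*(-303)) + (1/2)/(-247)) = 1/((-3 + 91809 + 1818) + (1/2)*(-1/247)) = 1/(93624 - 1/494) = 1/(46250255/494) = 494/46250255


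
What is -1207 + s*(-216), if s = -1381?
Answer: 297089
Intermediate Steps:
-1207 + s*(-216) = -1207 - 1381*(-216) = -1207 + 298296 = 297089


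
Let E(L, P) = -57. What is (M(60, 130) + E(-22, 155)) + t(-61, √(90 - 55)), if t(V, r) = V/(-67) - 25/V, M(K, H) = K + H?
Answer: 548967/4087 ≈ 134.32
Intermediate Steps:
M(K, H) = H + K
t(V, r) = -25/V - V/67 (t(V, r) = V*(-1/67) - 25/V = -V/67 - 25/V = -25/V - V/67)
(M(60, 130) + E(-22, 155)) + t(-61, √(90 - 55)) = ((130 + 60) - 57) + (-25/(-61) - 1/67*(-61)) = (190 - 57) + (-25*(-1/61) + 61/67) = 133 + (25/61 + 61/67) = 133 + 5396/4087 = 548967/4087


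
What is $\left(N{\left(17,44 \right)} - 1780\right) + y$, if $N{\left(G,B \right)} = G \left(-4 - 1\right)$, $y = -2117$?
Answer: $-3982$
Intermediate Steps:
$N{\left(G,B \right)} = - 5 G$ ($N{\left(G,B \right)} = G \left(-5\right) = - 5 G$)
$\left(N{\left(17,44 \right)} - 1780\right) + y = \left(\left(-5\right) 17 - 1780\right) - 2117 = \left(-85 - 1780\right) - 2117 = -1865 - 2117 = -3982$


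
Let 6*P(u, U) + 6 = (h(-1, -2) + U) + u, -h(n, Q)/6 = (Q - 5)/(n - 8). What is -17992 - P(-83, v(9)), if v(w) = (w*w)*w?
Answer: -162881/9 ≈ -18098.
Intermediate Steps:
h(n, Q) = -6*(-5 + Q)/(-8 + n) (h(n, Q) = -6*(Q - 5)/(n - 8) = -6*(-5 + Q)/(-8 + n))
v(w) = w³ (v(w) = w²*w = w³)
P(u, U) = -16/9 + U/6 + u/6 (P(u, U) = -1 + ((6*(5 - 1*(-2))/(-8 - 1) + U) + u)/6 = -1 + ((6*(5 + 2)/(-9) + U) + u)/6 = -1 + ((6*(-⅑)*7 + U) + u)/6 = -1 + ((-14/3 + U) + u)/6 = -1 + (-14/3 + U + u)/6 = -1 + (-7/9 + U/6 + u/6) = -16/9 + U/6 + u/6)
-17992 - P(-83, v(9)) = -17992 - (-16/9 + (⅙)*9³ + (⅙)*(-83)) = -17992 - (-16/9 + (⅙)*729 - 83/6) = -17992 - (-16/9 + 243/2 - 83/6) = -17992 - 1*953/9 = -17992 - 953/9 = -162881/9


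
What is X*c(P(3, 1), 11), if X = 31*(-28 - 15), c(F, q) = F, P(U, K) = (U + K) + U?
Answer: -9331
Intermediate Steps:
P(U, K) = K + 2*U (P(U, K) = (K + U) + U = K + 2*U)
X = -1333 (X = 31*(-43) = -1333)
X*c(P(3, 1), 11) = -1333*(1 + 2*3) = -1333*(1 + 6) = -1333*7 = -9331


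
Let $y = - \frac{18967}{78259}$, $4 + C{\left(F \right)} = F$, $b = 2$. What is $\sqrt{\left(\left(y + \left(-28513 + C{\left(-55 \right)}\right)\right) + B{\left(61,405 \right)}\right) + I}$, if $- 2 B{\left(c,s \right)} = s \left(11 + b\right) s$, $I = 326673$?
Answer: $\frac{i \sqrt{18815887718071738}}{156518} \approx 876.39 i$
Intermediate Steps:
$C{\left(F \right)} = -4 + F$
$B{\left(c,s \right)} = - \frac{13 s^{2}}{2}$ ($B{\left(c,s \right)} = - \frac{s \left(11 + 2\right) s}{2} = - \frac{s 13 s}{2} = - \frac{13 s s}{2} = - \frac{13 s^{2}}{2}$)
$y = - \frac{18967}{78259}$ ($y = \left(-18967\right) \frac{1}{78259} = - \frac{18967}{78259} \approx -0.24236$)
$\sqrt{\left(\left(y + \left(-28513 + C{\left(-55 \right)}\right)\right) + B{\left(61,405 \right)}\right) + I} = \sqrt{\left(\left(- \frac{18967}{78259} - 28572\right) - \frac{13 \cdot 405^{2}}{2}\right) + 326673} = \sqrt{\left(\left(- \frac{18967}{78259} - 28572\right) - \frac{2132325}{2}\right) + 326673} = \sqrt{\left(- \frac{2236035115}{78259} - \frac{2132325}{2}\right) + 326673} = \sqrt{- \frac{171345692405}{156518} + 326673} = \sqrt{- \frac{120215487791}{156518}} = \frac{i \sqrt{18815887718071738}}{156518}$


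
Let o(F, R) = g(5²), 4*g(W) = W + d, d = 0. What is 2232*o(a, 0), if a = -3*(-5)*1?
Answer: 13950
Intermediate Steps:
a = 15 (a = 15*1 = 15)
g(W) = W/4 (g(W) = (W + 0)/4 = W/4)
o(F, R) = 25/4 (o(F, R) = (¼)*5² = (¼)*25 = 25/4)
2232*o(a, 0) = 2232*(25/4) = 13950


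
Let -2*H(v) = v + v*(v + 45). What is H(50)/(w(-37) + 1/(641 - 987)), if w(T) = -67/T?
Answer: -2048320/1543 ≈ -1327.5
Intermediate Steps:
H(v) = -v/2 - v*(45 + v)/2 (H(v) = -(v + v*(v + 45))/2 = -(v + v*(45 + v))/2 = -v/2 - v*(45 + v)/2)
H(50)/(w(-37) + 1/(641 - 987)) = (-½*50*(46 + 50))/(-67/(-37) + 1/(641 - 987)) = (-½*50*96)/(-67*(-1/37) + 1/(-346)) = -2400/(67/37 - 1/346) = -2400/23145/12802 = -2400*12802/23145 = -2048320/1543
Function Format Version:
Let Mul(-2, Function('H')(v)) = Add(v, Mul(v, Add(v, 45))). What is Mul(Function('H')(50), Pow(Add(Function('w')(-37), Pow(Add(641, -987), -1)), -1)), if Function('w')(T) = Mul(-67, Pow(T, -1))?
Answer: Rational(-2048320, 1543) ≈ -1327.5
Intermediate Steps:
Function('H')(v) = Add(Mul(Rational(-1, 2), v), Mul(Rational(-1, 2), v, Add(45, v))) (Function('H')(v) = Mul(Rational(-1, 2), Add(v, Mul(v, Add(v, 45)))) = Mul(Rational(-1, 2), Add(v, Mul(v, Add(45, v)))) = Add(Mul(Rational(-1, 2), v), Mul(Rational(-1, 2), v, Add(45, v))))
Mul(Function('H')(50), Pow(Add(Function('w')(-37), Pow(Add(641, -987), -1)), -1)) = Mul(Mul(Rational(-1, 2), 50, Add(46, 50)), Pow(Add(Mul(-67, Pow(-37, -1)), Pow(Add(641, -987), -1)), -1)) = Mul(Mul(Rational(-1, 2), 50, 96), Pow(Add(Mul(-67, Rational(-1, 37)), Pow(-346, -1)), -1)) = Mul(-2400, Pow(Add(Rational(67, 37), Rational(-1, 346)), -1)) = Mul(-2400, Pow(Rational(23145, 12802), -1)) = Mul(-2400, Rational(12802, 23145)) = Rational(-2048320, 1543)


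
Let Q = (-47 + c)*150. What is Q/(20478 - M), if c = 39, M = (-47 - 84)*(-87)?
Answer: -400/3027 ≈ -0.13214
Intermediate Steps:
M = 11397 (M = -131*(-87) = 11397)
Q = -1200 (Q = (-47 + 39)*150 = -8*150 = -1200)
Q/(20478 - M) = -1200/(20478 - 1*11397) = -1200/(20478 - 11397) = -1200/9081 = -1200*1/9081 = -400/3027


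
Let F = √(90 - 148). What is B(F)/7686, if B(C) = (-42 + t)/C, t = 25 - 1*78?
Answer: 95*I*√58/445788 ≈ 0.001623*I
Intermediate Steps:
t = -53 (t = 25 - 78 = -53)
F = I*√58 (F = √(-58) = I*√58 ≈ 7.6158*I)
B(C) = -95/C (B(C) = (-42 - 53)/C = -95/C)
B(F)/7686 = -95*(-I*√58/58)/7686 = -(-95)*I*√58/58*(1/7686) = (95*I*√58/58)*(1/7686) = 95*I*√58/445788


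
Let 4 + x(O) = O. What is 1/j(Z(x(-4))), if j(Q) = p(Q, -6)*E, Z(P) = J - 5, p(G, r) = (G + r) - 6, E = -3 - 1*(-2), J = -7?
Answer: 1/24 ≈ 0.041667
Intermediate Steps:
E = -1 (E = -3 + 2 = -1)
x(O) = -4 + O
p(G, r) = -6 + G + r
Z(P) = -12 (Z(P) = -7 - 5 = -12)
j(Q) = 12 - Q (j(Q) = (-6 + Q - 6)*(-1) = (-12 + Q)*(-1) = 12 - Q)
1/j(Z(x(-4))) = 1/(12 - 1*(-12)) = 1/(12 + 12) = 1/24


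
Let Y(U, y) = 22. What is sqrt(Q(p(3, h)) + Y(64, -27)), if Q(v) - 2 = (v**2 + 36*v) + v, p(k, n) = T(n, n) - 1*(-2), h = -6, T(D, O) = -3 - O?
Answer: 3*sqrt(26) ≈ 15.297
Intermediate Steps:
p(k, n) = -1 - n (p(k, n) = (-3 - n) - 1*(-2) = (-3 - n) + 2 = -1 - n)
Q(v) = 2 + v**2 + 37*v (Q(v) = 2 + ((v**2 + 36*v) + v) = 2 + (v**2 + 37*v) = 2 + v**2 + 37*v)
sqrt(Q(p(3, h)) + Y(64, -27)) = sqrt((2 + (-1 - 1*(-6))**2 + 37*(-1 - 1*(-6))) + 22) = sqrt((2 + (-1 + 6)**2 + 37*(-1 + 6)) + 22) = sqrt((2 + 5**2 + 37*5) + 22) = sqrt((2 + 25 + 185) + 22) = sqrt(212 + 22) = sqrt(234) = 3*sqrt(26)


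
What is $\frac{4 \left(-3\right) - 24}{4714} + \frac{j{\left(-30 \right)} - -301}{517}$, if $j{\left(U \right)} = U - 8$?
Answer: $\frac{610585}{1218569} \approx 0.50107$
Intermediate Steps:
$j{\left(U \right)} = -8 + U$
$\frac{4 \left(-3\right) - 24}{4714} + \frac{j{\left(-30 \right)} - -301}{517} = \frac{4 \left(-3\right) - 24}{4714} + \frac{\left(-8 - 30\right) - -301}{517} = \left(-12 - 24\right) \frac{1}{4714} + \left(-38 + 301\right) \frac{1}{517} = \left(-36\right) \frac{1}{4714} + 263 \cdot \frac{1}{517} = - \frac{18}{2357} + \frac{263}{517} = \frac{610585}{1218569}$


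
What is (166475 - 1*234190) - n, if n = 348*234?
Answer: -149147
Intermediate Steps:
n = 81432
(166475 - 1*234190) - n = (166475 - 1*234190) - 1*81432 = (166475 - 234190) - 81432 = -67715 - 81432 = -149147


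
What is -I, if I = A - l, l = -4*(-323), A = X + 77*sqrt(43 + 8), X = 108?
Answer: 1184 - 77*sqrt(51) ≈ 634.11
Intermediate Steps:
A = 108 + 77*sqrt(51) (A = 108 + 77*sqrt(43 + 8) = 108 + 77*sqrt(51) ≈ 657.89)
l = 1292
I = -1184 + 77*sqrt(51) (I = (108 + 77*sqrt(51)) - 1*1292 = (108 + 77*sqrt(51)) - 1292 = -1184 + 77*sqrt(51) ≈ -634.11)
-I = -(-1184 + 77*sqrt(51)) = 1184 - 77*sqrt(51)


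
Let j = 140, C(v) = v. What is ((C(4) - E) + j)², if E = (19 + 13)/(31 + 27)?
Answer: 17305600/841 ≈ 20577.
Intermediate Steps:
E = 16/29 (E = 32/58 = 32*(1/58) = 16/29 ≈ 0.55172)
((C(4) - E) + j)² = ((4 - 1*16/29) + 140)² = ((4 - 16/29) + 140)² = (100/29 + 140)² = (4160/29)² = 17305600/841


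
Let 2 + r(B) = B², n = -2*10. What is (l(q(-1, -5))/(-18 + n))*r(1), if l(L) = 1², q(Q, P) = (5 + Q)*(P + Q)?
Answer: 1/38 ≈ 0.026316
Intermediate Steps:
l(L) = 1
n = -20
r(B) = -2 + B²
(l(q(-1, -5))/(-18 + n))*r(1) = (1/(-18 - 20))*(-2 + 1²) = (1/(-38))*(-2 + 1) = -1/38*1*(-1) = -1/38*(-1) = 1/38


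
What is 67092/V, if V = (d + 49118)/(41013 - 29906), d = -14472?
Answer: 372595422/17323 ≈ 21509.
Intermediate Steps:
V = 34646/11107 (V = (-14472 + 49118)/(41013 - 29906) = 34646/11107 ≈ 3.1193)
67092/V = 67092/(34646/11107) = 67092*(11107/34646) = 372595422/17323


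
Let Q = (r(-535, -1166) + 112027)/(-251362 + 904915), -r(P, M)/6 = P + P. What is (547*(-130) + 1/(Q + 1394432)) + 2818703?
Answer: 2503978588041732952/911335335343 ≈ 2.7476e+6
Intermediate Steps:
r(P, M) = -12*P (r(P, M) = -6*(P + P) = -12*P)
Q = 118447/653553 (Q = (-12*(-535) + 112027)/(-251362 + 904915) = (6420 + 112027)/653553 = 118447*(1/653553) = 118447/653553 ≈ 0.18124)
(547*(-130) + 1/(Q + 1394432)) + 2818703 = (547*(-130) + 1/(118447/653553 + 1394432)) + 2818703 = (-71110 + 1/(911335335343/653553)) + 2818703 = (-71110 + 653553/911335335343) + 2818703 = -64805055695587177/911335335343 + 2818703 = 2503978588041732952/911335335343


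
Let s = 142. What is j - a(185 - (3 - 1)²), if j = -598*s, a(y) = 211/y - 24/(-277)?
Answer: -4257496283/50137 ≈ -84917.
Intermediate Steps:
a(y) = 24/277 + 211/y (a(y) = 211/y - 24*(-1/277) = 211/y + 24/277 = 24/277 + 211/y)
j = -84916 (j = -598*142 = -84916)
j - a(185 - (3 - 1)²) = -84916 - (24/277 + 211/(185 - (3 - 1)²)) = -84916 - (24/277 + 211/(185 - 1*2²)) = -84916 - (24/277 + 211/(185 - 1*4)) = -84916 - (24/277 + 211/(185 - 4)) = -84916 - (24/277 + 211/181) = -84916 - 1*62791/50137 = -84916 - 62791/50137 = -4257496283/50137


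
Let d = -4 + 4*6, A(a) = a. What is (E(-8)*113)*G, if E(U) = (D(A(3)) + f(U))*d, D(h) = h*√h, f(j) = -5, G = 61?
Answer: -689300 + 413580*√3 ≈ 27042.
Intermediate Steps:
D(h) = h^(3/2)
d = 20 (d = -4 + 24 = 20)
E(U) = -100 + 60*√3 (E(U) = (3^(3/2) - 5)*20 = (3*√3 - 5)*20 = (-5 + 3*√3)*20 = -100 + 60*√3)
(E(-8)*113)*G = ((-100 + 60*√3)*113)*61 = (-11300 + 6780*√3)*61 = -689300 + 413580*√3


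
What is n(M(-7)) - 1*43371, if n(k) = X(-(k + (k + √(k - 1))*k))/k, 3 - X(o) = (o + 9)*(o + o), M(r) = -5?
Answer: -216718/5 - 62*I*√6 ≈ -43344.0 - 151.87*I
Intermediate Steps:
X(o) = 3 - 2*o*(9 + o) (X(o) = 3 - (o + 9)*(o + o) = 3 - (9 + o)*2*o = 3 - 2*o*(9 + o))
n(k) = (3 - 2*(-k - k*(k + √(-1 + k)))² + 18*k + 18*k*(k + √(-1 + k)))/k (n(k) = (3 - (-18)*(k + (k + √(k - 1))*k) - 2*(k + (k + √(k - 1))*k)²)/k = (3 - (-18)*(k + (k + √(-1 + k))*k) - 2*(k + (k + √(-1 + k))*k)²)/k = (3 - (-18)*(k + k*(k + √(-1 + k))) - 2*(k + k*(k + √(-1 + k)))²)/k = (3 - 18*(-k - k*(k + √(-1 + k))) - 2*(-k - k*(k + √(-1 + k)))²)/k = (3 + (18*k + 18*k*(k + √(-1 + k))) - 2*(-k - k*(k + √(-1 + k)))²)/k = (3 - 2*(-k - k*(k + √(-1 + k)))² + 18*k + 18*k*(k + √(-1 + k)))/k)
n(M(-7)) - 1*43371 = (18 + 3/(-5) + 18*(-5) + 18*√(-1 - 5) - 2*(-5)*(1 - 5 + √(-1 - 5))²) - 1*43371 = (18 + 3*(-⅕) - 90 + 18*√(-6) - 2*(-5)*(1 - 5 + √(-6))²) - 43371 = (18 - ⅗ - 90 + 18*(I*√6) - 2*(-5)*(1 - 5 + I*√6)²) - 43371 = (18 - ⅗ - 90 + 18*I*√6 - 2*(-5)*(-4 + I*√6)²) - 43371 = (18 - ⅗ - 90 + 18*I*√6 + 10*(-4 + I*√6)²) - 43371 = (-363/5 + 10*(-4 + I*√6)² + 18*I*√6) - 43371 = -217218/5 + 10*(-4 + I*√6)² + 18*I*√6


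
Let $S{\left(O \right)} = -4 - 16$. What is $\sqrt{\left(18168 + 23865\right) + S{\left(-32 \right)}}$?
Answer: $\sqrt{42013} \approx 204.97$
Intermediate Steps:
$S{\left(O \right)} = -20$ ($S{\left(O \right)} = -4 - 16 = -20$)
$\sqrt{\left(18168 + 23865\right) + S{\left(-32 \right)}} = \sqrt{\left(18168 + 23865\right) - 20} = \sqrt{42033 - 20} = \sqrt{42013}$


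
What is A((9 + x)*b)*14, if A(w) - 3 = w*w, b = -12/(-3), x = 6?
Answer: 50442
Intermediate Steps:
b = 4 (b = -12*(-1/3) = 4)
A(w) = 3 + w**2 (A(w) = 3 + w*w = 3 + w**2)
A((9 + x)*b)*14 = (3 + ((9 + 6)*4)**2)*14 = (3 + (15*4)**2)*14 = (3 + 60**2)*14 = (3 + 3600)*14 = 3603*14 = 50442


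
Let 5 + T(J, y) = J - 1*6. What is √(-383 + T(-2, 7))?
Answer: 6*I*√11 ≈ 19.9*I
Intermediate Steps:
T(J, y) = -11 + J (T(J, y) = -5 + (J - 1*6) = -5 + (J - 6) = -5 + (-6 + J) = -11 + J)
√(-383 + T(-2, 7)) = √(-383 + (-11 - 2)) = √(-383 - 13) = √(-396) = 6*I*√11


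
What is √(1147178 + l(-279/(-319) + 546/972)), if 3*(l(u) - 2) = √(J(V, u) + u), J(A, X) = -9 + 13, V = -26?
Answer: √(37823171609520 + 1914*√179239082)/5742 ≈ 1071.1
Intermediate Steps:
J(A, X) = 4
l(u) = 2 + √(4 + u)/3
√(1147178 + l(-279/(-319) + 546/972)) = √(1147178 + (2 + √(4 + (-279/(-319) + 546/972))/3)) = √(1147178 + (2 + √(4 + (-279*(-1/319) + 546*(1/972)))/3)) = √(1147178 + (2 + √(4 + (279/319 + 91/162))/3)) = √(1147178 + (2 + √(4 + 74227/51678)/3)) = √(1147178 + (2 + √(280939/51678)/3)) = √(1147178 + (2 + (√179239082/5742)/3)) = √(1147178 + (2 + √179239082/17226)) = √(1147180 + √179239082/17226)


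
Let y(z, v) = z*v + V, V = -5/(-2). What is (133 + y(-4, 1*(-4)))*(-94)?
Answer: -14241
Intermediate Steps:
V = 5/2 (V = -5*(-½) = 5/2 ≈ 2.5000)
y(z, v) = 5/2 + v*z (y(z, v) = z*v + 5/2 = v*z + 5/2 = 5/2 + v*z)
(133 + y(-4, 1*(-4)))*(-94) = (133 + (5/2 + (1*(-4))*(-4)))*(-94) = (133 + (5/2 - 4*(-4)))*(-94) = (133 + (5/2 + 16))*(-94) = (133 + 37/2)*(-94) = (303/2)*(-94) = -14241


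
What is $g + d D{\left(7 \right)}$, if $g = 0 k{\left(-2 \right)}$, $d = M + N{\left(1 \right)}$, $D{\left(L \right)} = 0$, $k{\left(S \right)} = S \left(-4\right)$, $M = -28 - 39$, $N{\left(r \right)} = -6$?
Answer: $0$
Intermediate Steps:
$M = -67$ ($M = -28 - 39 = -67$)
$k{\left(S \right)} = - 4 S$
$d = -73$ ($d = -67 - 6 = -73$)
$g = 0$ ($g = 0 \left(\left(-4\right) \left(-2\right)\right) = 0 \cdot 8 = 0$)
$g + d D{\left(7 \right)} = 0 - 0 = 0 + 0 = 0$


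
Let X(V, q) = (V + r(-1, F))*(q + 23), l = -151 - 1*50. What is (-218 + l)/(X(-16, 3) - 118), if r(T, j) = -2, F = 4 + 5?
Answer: 419/586 ≈ 0.71502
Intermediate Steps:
F = 9
l = -201 (l = -151 - 50 = -201)
X(V, q) = (-2 + V)*(23 + q) (X(V, q) = (V - 2)*(q + 23) = (-2 + V)*(23 + q))
(-218 + l)/(X(-16, 3) - 118) = (-218 - 201)/((-46 - 2*3 + 23*(-16) - 16*3) - 118) = -419/((-46 - 6 - 368 - 48) - 118) = -419/(-468 - 118) = -419/(-586) = -419*(-1/586) = 419/586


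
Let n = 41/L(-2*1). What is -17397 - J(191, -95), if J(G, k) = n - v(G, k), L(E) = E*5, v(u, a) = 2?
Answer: -173909/10 ≈ -17391.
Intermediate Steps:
L(E) = 5*E
n = -41/10 (n = 41/((5*(-2*1))) = 41/((5*(-2))) = 41/(-10) = 41*(-⅒) = -41/10 ≈ -4.1000)
J(G, k) = -61/10 (J(G, k) = -41/10 - 1*2 = -41/10 - 2 = -61/10)
-17397 - J(191, -95) = -17397 - 1*(-61/10) = -17397 + 61/10 = -173909/10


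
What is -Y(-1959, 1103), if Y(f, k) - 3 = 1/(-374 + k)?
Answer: -2188/729 ≈ -3.0014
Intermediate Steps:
Y(f, k) = 3 + 1/(-374 + k)
-Y(-1959, 1103) = -(-1121 + 3*1103)/(-374 + 1103) = -(-1121 + 3309)/729 = -2188/729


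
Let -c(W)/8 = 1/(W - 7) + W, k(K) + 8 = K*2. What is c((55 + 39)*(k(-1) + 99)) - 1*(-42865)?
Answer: -201142625/8359 ≈ -24063.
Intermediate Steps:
k(K) = -8 + 2*K (k(K) = -8 + K*2 = -8 + 2*K)
c(W) = -8*W - 8/(-7 + W) (c(W) = -8*(1/(W - 7) + W) = -8*(1/(-7 + W) + W) = -8*(W + 1/(-7 + W)) = -8*W - 8/(-7 + W))
c((55 + 39)*(k(-1) + 99)) - 1*(-42865) = 8*(-1 - ((55 + 39)*((-8 + 2*(-1)) + 99))**2 + 7*((55 + 39)*((-8 + 2*(-1)) + 99)))/(-7 + (55 + 39)*((-8 + 2*(-1)) + 99)) - 1*(-42865) = 8*(-1 - (94*((-8 - 2) + 99))**2 + 7*(94*((-8 - 2) + 99)))/(-7 + 94*((-8 - 2) + 99)) + 42865 = 8*(-1 - (94*(-10 + 99))**2 + 7*(94*(-10 + 99)))/(-7 + 94*(-10 + 99)) + 42865 = 8*(-1 - (94*89)**2 + 7*(94*89))/(-7 + 94*89) + 42865 = 8*(-1 - 1*8366**2 + 7*8366)/(-7 + 8366) + 42865 = 8*(-1 - 1*69989956 + 58562)/8359 + 42865 = 8*(1/8359)*(-1 - 69989956 + 58562) + 42865 = 8*(1/8359)*(-69931395) + 42865 = -559451160/8359 + 42865 = -201142625/8359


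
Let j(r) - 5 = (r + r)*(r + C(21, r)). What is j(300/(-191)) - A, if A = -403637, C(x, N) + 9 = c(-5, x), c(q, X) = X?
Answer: 14724068602/36481 ≈ 4.0361e+5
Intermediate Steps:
C(x, N) = -9 + x
j(r) = 5 + 2*r*(12 + r) (j(r) = 5 + (r + r)*(r + (-9 + 21)) = 5 + (2*r)*(r + 12) = 5 + (2*r)*(12 + r) = 5 + 2*r*(12 + r))
j(300/(-191)) - A = (5 + 2*(300/(-191))² + 24*(300/(-191))) - 1*(-403637) = (5 + 2*(300*(-1/191))² + 24*(300*(-1/191))) + 403637 = (5 + 2*(-300/191)² + 24*(-300/191)) + 403637 = (5 + 2*(90000/36481) - 7200/191) + 403637 = (5 + 180000/36481 - 7200/191) + 403637 = -1012795/36481 + 403637 = 14724068602/36481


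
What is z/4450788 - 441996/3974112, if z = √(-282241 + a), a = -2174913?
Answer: -36833/331176 + 7*I*√50146/4450788 ≈ -0.11122 + 0.00035219*I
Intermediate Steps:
z = 7*I*√50146 (z = √(-282241 - 2174913) = √(-2457154) = 7*I*√50146 ≈ 1567.5*I)
z/4450788 - 441996/3974112 = (7*I*√50146)/4450788 - 441996/3974112 = (7*I*√50146)*(1/4450788) - 441996*1/3974112 = 7*I*√50146/4450788 - 36833/331176 = -36833/331176 + 7*I*√50146/4450788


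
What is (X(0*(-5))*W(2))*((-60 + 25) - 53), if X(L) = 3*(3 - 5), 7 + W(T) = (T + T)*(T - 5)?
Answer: -10032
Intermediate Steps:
W(T) = -7 + 2*T*(-5 + T) (W(T) = -7 + (T + T)*(T - 5) = -7 + (2*T)*(-5 + T) = -7 + 2*T*(-5 + T))
X(L) = -6 (X(L) = 3*(-2) = -6)
(X(0*(-5))*W(2))*((-60 + 25) - 53) = (-6*(-7 - 10*2 + 2*2**2))*((-60 + 25) - 53) = (-6*(-7 - 20 + 2*4))*(-35 - 53) = -6*(-7 - 20 + 8)*(-88) = -6*(-19)*(-88) = 114*(-88) = -10032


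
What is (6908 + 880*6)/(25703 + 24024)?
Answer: 12188/49727 ≈ 0.24510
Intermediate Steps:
(6908 + 880*6)/(25703 + 24024) = (6908 + 5280)/49727 = 12188*(1/49727) = 12188/49727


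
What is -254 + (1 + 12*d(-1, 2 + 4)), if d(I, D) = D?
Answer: -181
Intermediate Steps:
-254 + (1 + 12*d(-1, 2 + 4)) = -254 + (1 + 12*(2 + 4)) = -254 + (1 + 12*6) = -254 + (1 + 72) = -254 + 73 = -181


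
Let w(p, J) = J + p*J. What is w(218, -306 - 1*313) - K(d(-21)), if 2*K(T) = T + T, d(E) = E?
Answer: -135540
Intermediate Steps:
K(T) = T (K(T) = (T + T)/2 = (2*T)/2 = T)
w(p, J) = J + J*p
w(218, -306 - 1*313) - K(d(-21)) = (-306 - 1*313)*(1 + 218) - 1*(-21) = (-306 - 313)*219 + 21 = -619*219 + 21 = -135561 + 21 = -135540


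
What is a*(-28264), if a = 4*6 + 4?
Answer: -791392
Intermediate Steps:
a = 28 (a = 24 + 4 = 28)
a*(-28264) = 28*(-28264) = -791392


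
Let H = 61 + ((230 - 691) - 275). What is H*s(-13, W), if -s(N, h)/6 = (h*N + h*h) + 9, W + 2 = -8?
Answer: 967950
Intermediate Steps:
W = -10 (W = -2 - 8 = -10)
s(N, h) = -54 - 6*h**2 - 6*N*h (s(N, h) = -6*((h*N + h*h) + 9) = -6*((N*h + h**2) + 9) = -6*((h**2 + N*h) + 9) = -6*(9 + h**2 + N*h) = -54 - 6*h**2 - 6*N*h)
H = -675 (H = 61 + (-461 - 275) = 61 - 736 = -675)
H*s(-13, W) = -675*(-54 - 6*(-10)**2 - 6*(-13)*(-10)) = -675*(-54 - 6*100 - 780) = -675*(-54 - 600 - 780) = -675*(-1434) = 967950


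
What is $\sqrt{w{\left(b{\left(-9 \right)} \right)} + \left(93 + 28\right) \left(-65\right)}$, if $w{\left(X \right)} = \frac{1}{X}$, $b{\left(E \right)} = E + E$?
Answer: $\frac{i \sqrt{283142}}{6} \approx 88.685 i$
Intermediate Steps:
$b{\left(E \right)} = 2 E$
$\sqrt{w{\left(b{\left(-9 \right)} \right)} + \left(93 + 28\right) \left(-65\right)} = \sqrt{\frac{1}{2 \left(-9\right)} + \left(93 + 28\right) \left(-65\right)} = \sqrt{\frac{1}{-18} + 121 \left(-65\right)} = \sqrt{- \frac{1}{18} - 7865} = \sqrt{- \frac{141571}{18}} = \frac{i \sqrt{283142}}{6}$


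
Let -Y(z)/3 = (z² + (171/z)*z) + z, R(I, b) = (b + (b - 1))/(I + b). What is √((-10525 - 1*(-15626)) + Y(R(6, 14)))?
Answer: 17*√6337/20 ≈ 67.664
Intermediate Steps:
R(I, b) = (-1 + 2*b)/(I + b) (R(I, b) = (b + (-1 + b))/(I + b) = (-1 + 2*b)/(I + b))
Y(z) = -513 - 3*z - 3*z² (Y(z) = -3*((z² + (171/z)*z) + z) = -3*((z² + 171) + z) = -3*((171 + z²) + z) = -3*(171 + z + z²) = -513 - 3*z - 3*z²)
√((-10525 - 1*(-15626)) + Y(R(6, 14))) = √((-10525 - 1*(-15626)) + (-513 - 3*(-1 + 2*14)/(6 + 14) - 3*(-1 + 2*14)²/(6 + 14)²)) = √((-10525 + 15626) + (-513 - 3*(-1 + 28)/20 - 3*(-1 + 28)²/400)) = √(5101 + (-513 - 3*27/20 - 3*((1/20)*27)²)) = √(5101 + (-513 - 3*27/20 - 3*(27/20)²)) = √(5101 + (-513 - 81/20 - 3*729/400)) = √(5101 + (-513 - 81/20 - 2187/400)) = √(5101 - 209007/400) = √(1831393/400) = 17*√6337/20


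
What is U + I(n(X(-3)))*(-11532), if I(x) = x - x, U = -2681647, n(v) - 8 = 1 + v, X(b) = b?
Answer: -2681647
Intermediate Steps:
n(v) = 9 + v (n(v) = 8 + (1 + v) = 9 + v)
I(x) = 0
U + I(n(X(-3)))*(-11532) = -2681647 + 0*(-11532) = -2681647 + 0 = -2681647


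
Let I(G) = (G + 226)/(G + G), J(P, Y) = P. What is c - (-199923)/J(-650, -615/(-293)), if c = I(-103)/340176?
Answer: -2334975901373/7591594400 ≈ -307.57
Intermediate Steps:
I(G) = (226 + G)/(2*G) (I(G) = (226 + G)/((2*G)) = (226 + G)*(1/(2*G)) = (226 + G)/(2*G))
c = -41/23358752 (c = ((½)*(226 - 103)/(-103))/340176 = ((½)*(-1/103)*123)*(1/340176) = -123/206*1/340176 = -41/23358752 ≈ -1.7552e-6)
c - (-199923)/J(-650, -615/(-293)) = -41/23358752 - (-199923)/(-650) = -41/23358752 - (-199923)*(-1)/650 = -41/23358752 - 1*199923/650 = -41/23358752 - 199923/650 = -2334975901373/7591594400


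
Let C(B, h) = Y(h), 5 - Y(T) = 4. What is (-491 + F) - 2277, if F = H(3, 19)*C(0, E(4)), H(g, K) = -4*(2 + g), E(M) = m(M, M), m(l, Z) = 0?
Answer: -2788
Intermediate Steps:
Y(T) = 1 (Y(T) = 5 - 1*4 = 5 - 4 = 1)
E(M) = 0
H(g, K) = -8 - 4*g
C(B, h) = 1
F = -20 (F = (-8 - 4*3)*1 = (-8 - 12)*1 = -20*1 = -20)
(-491 + F) - 2277 = (-491 - 20) - 2277 = -511 - 2277 = -2788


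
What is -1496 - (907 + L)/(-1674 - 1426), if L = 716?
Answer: -4635977/3100 ≈ -1495.5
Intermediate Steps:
-1496 - (907 + L)/(-1674 - 1426) = -1496 - (907 + 716)/(-1674 - 1426) = -1496 - 1623/(-3100) = -1496 - 1623*(-1)/3100 = -1496 - 1*(-1623/3100) = -1496 + 1623/3100 = -4635977/3100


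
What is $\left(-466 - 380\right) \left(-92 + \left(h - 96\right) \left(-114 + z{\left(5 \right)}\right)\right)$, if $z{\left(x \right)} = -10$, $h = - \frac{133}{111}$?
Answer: $- \frac{374389968}{37} \approx -1.0119 \cdot 10^{7}$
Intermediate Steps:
$h = - \frac{133}{111}$ ($h = \left(-133\right) \frac{1}{111} = - \frac{133}{111} \approx -1.1982$)
$\left(-466 - 380\right) \left(-92 + \left(h - 96\right) \left(-114 + z{\left(5 \right)}\right)\right) = \left(-466 - 380\right) \left(-92 + \left(- \frac{133}{111} - 96\right) \left(-114 - 10\right)\right) = - 846 \left(-92 - - \frac{1337836}{111}\right) = - 846 \left(-92 + \frac{1337836}{111}\right) = \left(-846\right) \frac{1327624}{111} = - \frac{374389968}{37}$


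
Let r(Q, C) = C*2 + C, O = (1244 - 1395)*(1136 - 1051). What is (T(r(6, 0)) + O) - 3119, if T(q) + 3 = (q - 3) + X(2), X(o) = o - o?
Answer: -15960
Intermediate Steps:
X(o) = 0
O = -12835 (O = -151*85 = -12835)
r(Q, C) = 3*C (r(Q, C) = 2*C + C = 3*C)
T(q) = -6 + q (T(q) = -3 + ((q - 3) + 0) = -3 + ((-3 + q) + 0) = -3 + (-3 + q) = -6 + q)
(T(r(6, 0)) + O) - 3119 = ((-6 + 3*0) - 12835) - 3119 = ((-6 + 0) - 12835) - 3119 = (-6 - 12835) - 3119 = -12841 - 3119 = -15960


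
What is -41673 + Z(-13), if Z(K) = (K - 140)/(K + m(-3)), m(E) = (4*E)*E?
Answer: -958632/23 ≈ -41680.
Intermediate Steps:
m(E) = 4*E**2
Z(K) = (-140 + K)/(36 + K) (Z(K) = (K - 140)/(K + 4*(-3)**2) = (-140 + K)/(K + 4*9) = (-140 + K)/(K + 36) = (-140 + K)/(36 + K))
-41673 + Z(-13) = -41673 + (-140 - 13)/(36 - 13) = -41673 - 153/23 = -958632/23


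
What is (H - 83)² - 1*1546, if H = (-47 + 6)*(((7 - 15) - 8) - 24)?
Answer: 2422703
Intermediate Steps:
H = 1640 (H = -41*((-8 - 8) - 24) = -41*(-16 - 24) = -41*(-40) = 1640)
(H - 83)² - 1*1546 = (1640 - 83)² - 1*1546 = 1557² - 1546 = 2424249 - 1546 = 2422703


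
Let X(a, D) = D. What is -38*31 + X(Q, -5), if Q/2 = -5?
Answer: -1183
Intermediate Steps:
Q = -10 (Q = 2*(-5) = -10)
-38*31 + X(Q, -5) = -38*31 - 5 = -1178 - 5 = -1183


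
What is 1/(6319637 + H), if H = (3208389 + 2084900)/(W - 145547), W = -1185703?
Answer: 1331250/8413011462961 ≈ 1.5824e-7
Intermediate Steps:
H = -5293289/1331250 (H = (3208389 + 2084900)/(-1185703 - 145547) = 5293289/(-1331250) = 5293289*(-1/1331250) = -5293289/1331250 ≈ -3.9762)
1/(6319637 + H) = 1/(6319637 - 5293289/1331250) = 1/(8413011462961/1331250) = 1331250/8413011462961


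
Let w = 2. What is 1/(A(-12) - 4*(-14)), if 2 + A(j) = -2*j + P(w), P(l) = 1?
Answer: 1/79 ≈ 0.012658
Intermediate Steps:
A(j) = -1 - 2*j (A(j) = -2 + (-2*j + 1) = -2 + (1 - 2*j) = -1 - 2*j)
1/(A(-12) - 4*(-14)) = 1/((-1 - 2*(-12)) - 4*(-14)) = 1/((-1 + 24) + 56) = 1/(23 + 56) = 1/79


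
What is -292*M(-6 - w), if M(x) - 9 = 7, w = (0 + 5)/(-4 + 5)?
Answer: -4672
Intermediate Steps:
w = 5 (w = 5/1 = 5*1 = 5)
M(x) = 16 (M(x) = 9 + 7 = 16)
-292*M(-6 - w) = -292*16 = -4672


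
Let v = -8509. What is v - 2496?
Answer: -11005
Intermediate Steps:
v - 2496 = -8509 - 2496 = -11005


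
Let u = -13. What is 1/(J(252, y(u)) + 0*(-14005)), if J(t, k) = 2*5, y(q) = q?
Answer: ⅒ ≈ 0.10000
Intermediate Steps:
J(t, k) = 10
1/(J(252, y(u)) + 0*(-14005)) = 1/(10 + 0*(-14005)) = 1/(10 + 0) = 1/10 = ⅒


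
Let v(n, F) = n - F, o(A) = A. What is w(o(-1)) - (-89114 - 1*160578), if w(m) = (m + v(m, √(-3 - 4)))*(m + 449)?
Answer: 248796 - 448*I*√7 ≈ 2.488e+5 - 1185.3*I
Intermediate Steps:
w(m) = (449 + m)*(2*m - I*√7) (w(m) = (m + (m - √(-3 - 4)))*(m + 449) = (m + (m - √(-7)))*(449 + m) = (m + (m - I*√7))*(449 + m) = (2*m - I*√7)*(449 + m) = (449 + m)*(2*m - I*√7))
w(o(-1)) - (-89114 - 1*160578) = ((-1)² + 898*(-1) - (-1 - I*√7) - 449*I*√7) - (-89114 - 1*160578) = (1 - 898 + (1 + I*√7) - 449*I*√7) - (-89114 - 160578) = (-896 - 448*I*√7) - 1*(-249692) = (-896 - 448*I*√7) + 249692 = 248796 - 448*I*√7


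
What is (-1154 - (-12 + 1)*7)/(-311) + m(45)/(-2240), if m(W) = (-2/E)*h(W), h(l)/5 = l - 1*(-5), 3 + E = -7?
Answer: 239693/69664 ≈ 3.4407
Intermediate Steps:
E = -10 (E = -3 - 7 = -10)
h(l) = 25 + 5*l (h(l) = 5*(l - 1*(-5)) = 5*(l + 5) = 5*(5 + l) = 25 + 5*l)
m(W) = 5 + W (m(W) = (-2/(-10))*(25 + 5*W) = (-2*(-⅒))*(25 + 5*W) = (25 + 5*W)/5 = 5 + W)
(-1154 - (-12 + 1)*7)/(-311) + m(45)/(-2240) = (-1154 - (-12 + 1)*7)/(-311) + (5 + 45)/(-2240) = (-1154 - (-11)*7)*(-1/311) + 50*(-1/2240) = (-1154 - 1*(-77))*(-1/311) - 5/224 = (-1154 + 77)*(-1/311) - 5/224 = -1077*(-1/311) - 5/224 = 1077/311 - 5/224 = 239693/69664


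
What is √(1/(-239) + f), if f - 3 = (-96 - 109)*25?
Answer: I*√292574001/239 ≈ 71.568*I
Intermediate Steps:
f = -5122 (f = 3 + (-96 - 109)*25 = 3 - 205*25 = 3 - 5125 = -5122)
√(1/(-239) + f) = √(1/(-239) - 5122) = √(-1/239 - 5122) = √(-1224159/239) = I*√292574001/239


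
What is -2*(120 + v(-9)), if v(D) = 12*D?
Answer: -24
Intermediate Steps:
-2*(120 + v(-9)) = -2*(120 + 12*(-9)) = -2*(120 - 108) = -2*12 = -24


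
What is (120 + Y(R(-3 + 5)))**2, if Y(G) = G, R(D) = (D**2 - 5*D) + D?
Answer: 13456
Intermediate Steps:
R(D) = D**2 - 4*D
(120 + Y(R(-3 + 5)))**2 = (120 + (-3 + 5)*(-4 + (-3 + 5)))**2 = (120 + 2*(-4 + 2))**2 = (120 + 2*(-2))**2 = (120 - 4)**2 = 116**2 = 13456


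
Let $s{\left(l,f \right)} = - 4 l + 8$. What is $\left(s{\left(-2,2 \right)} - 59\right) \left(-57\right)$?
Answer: $2451$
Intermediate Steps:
$s{\left(l,f \right)} = 8 - 4 l$
$\left(s{\left(-2,2 \right)} - 59\right) \left(-57\right) = \left(\left(8 - -8\right) - 59\right) \left(-57\right) = \left(\left(8 + 8\right) - 59\right) \left(-57\right) = \left(16 - 59\right) \left(-57\right) = \left(-43\right) \left(-57\right) = 2451$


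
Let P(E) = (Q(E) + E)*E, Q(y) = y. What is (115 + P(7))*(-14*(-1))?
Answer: 2982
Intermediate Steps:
P(E) = 2*E**2 (P(E) = (E + E)*E = (2*E)*E = 2*E**2)
(115 + P(7))*(-14*(-1)) = (115 + 2*7**2)*(-14*(-1)) = (115 + 2*49)*14 = (115 + 98)*14 = 213*14 = 2982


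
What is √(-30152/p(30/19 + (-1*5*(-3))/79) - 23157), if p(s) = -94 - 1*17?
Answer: 5*I*√11278821/111 ≈ 151.28*I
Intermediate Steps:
p(s) = -111 (p(s) = -94 - 17 = -111)
√(-30152/p(30/19 + (-1*5*(-3))/79) - 23157) = √(-30152/(-111) - 23157) = √(-30152*(-1/111) - 23157) = √(30152/111 - 23157) = √(-2540275/111) = 5*I*√11278821/111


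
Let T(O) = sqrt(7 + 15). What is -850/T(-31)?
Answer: -425*sqrt(22)/11 ≈ -181.22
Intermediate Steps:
T(O) = sqrt(22)
-850/T(-31) = -850*sqrt(22)/22 = -425*sqrt(22)/11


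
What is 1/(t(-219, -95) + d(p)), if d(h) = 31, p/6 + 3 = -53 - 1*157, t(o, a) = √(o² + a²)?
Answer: -31/56025 + √56986/56025 ≈ 0.0037076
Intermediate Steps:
t(o, a) = √(a² + o²)
p = -1278 (p = -18 + 6*(-53 - 1*157) = -18 + 6*(-53 - 157) = -18 + 6*(-210) = -18 - 1260 = -1278)
1/(t(-219, -95) + d(p)) = 1/(√((-95)² + (-219)²) + 31) = 1/(√(9025 + 47961) + 31) = 1/(√56986 + 31) = 1/(31 + √56986)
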